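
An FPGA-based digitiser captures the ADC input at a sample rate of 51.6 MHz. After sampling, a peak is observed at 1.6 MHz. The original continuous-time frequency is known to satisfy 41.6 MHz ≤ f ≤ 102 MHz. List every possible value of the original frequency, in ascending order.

50 MHz, 53.2 MHz, 101.6 MHz

Frequencies that alias to 1.6 MHz are k·fs ± 1.6 MHz for integer k ≥ 0.
k=0: 1.6 MHz.
k=1: 50 MHz, 53.2 MHz.
k=2: 101.6 MHz, 104.8 MHz.
k=3: 153.2 MHz, 156.4 MHz.
Within [41.6 MHz, 102 MHz]: 50 MHz, 53.2 MHz, 101.6 MHz.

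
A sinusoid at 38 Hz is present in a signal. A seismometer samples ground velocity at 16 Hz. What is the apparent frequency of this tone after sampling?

6 Hz

38 Hz mod fs = 6 Hz.
6 Hz ≤ fs/2 = 8 Hz, appears at 6 Hz.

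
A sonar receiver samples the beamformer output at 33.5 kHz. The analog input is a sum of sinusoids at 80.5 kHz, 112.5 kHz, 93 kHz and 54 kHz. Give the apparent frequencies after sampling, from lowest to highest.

fs/2 = 16.75 kHz.
80.5 kHz mod fs = 13.5 kHz.
13.5 kHz ≤ fs/2 = 16.75 kHz, appears at 13.5 kHz.
112.5 kHz mod fs = 12 kHz.
12 kHz ≤ fs/2 = 16.75 kHz, appears at 12 kHz.
93 kHz mod fs = 26 kHz.
26 kHz > fs/2 = 16.75 kHz, folds to fs − 26 kHz = 7.5 kHz.
54 kHz mod fs = 20.5 kHz.
20.5 kHz > fs/2 = 16.75 kHz, folds to fs − 20.5 kHz = 13 kHz.
Distinct values: {7.5 kHz, 12 kHz, 13 kHz, 13.5 kHz}.

7.5 kHz, 12 kHz, 13 kHz, 13.5 kHz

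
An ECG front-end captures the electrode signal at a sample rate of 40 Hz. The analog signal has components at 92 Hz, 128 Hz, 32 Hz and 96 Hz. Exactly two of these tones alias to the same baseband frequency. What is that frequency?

8 Hz

fs/2 = 20 Hz.
92 Hz mod fs = 12 Hz.
12 Hz ≤ fs/2 = 20 Hz, appears at 12 Hz.
128 Hz mod fs = 8 Hz.
8 Hz ≤ fs/2 = 20 Hz, appears at 8 Hz.
32 Hz > fs/2 = 20 Hz, folds to fs − 32 Hz = 8 Hz.
96 Hz mod fs = 16 Hz.
16 Hz ≤ fs/2 = 20 Hz, appears at 16 Hz.
32 Hz and 128 Hz both map to 8 Hz.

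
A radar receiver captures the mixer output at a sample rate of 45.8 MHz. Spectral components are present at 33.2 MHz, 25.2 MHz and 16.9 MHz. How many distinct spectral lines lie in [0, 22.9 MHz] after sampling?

3

fs/2 = 22.9 MHz.
33.2 MHz > fs/2 = 22.9 MHz, folds to fs − 33.2 MHz = 12.6 MHz.
25.2 MHz > fs/2 = 22.9 MHz, folds to fs − 25.2 MHz = 20.6 MHz.
16.9 MHz ≤ fs/2 = 22.9 MHz, passes unchanged.
Distinct values: {12.6 MHz, 16.9 MHz, 20.6 MHz} → 3.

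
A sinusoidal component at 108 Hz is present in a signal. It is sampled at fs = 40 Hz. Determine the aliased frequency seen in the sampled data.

12 Hz

108 Hz mod fs = 28 Hz.
28 Hz > fs/2 = 20 Hz, folds to fs − 28 Hz = 12 Hz.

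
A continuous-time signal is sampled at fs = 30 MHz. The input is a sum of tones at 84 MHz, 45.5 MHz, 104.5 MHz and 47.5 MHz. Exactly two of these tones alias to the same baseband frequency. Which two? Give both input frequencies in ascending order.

45.5 MHz, 104.5 MHz

fs/2 = 15 MHz.
84 MHz mod fs = 24 MHz.
24 MHz > fs/2 = 15 MHz, folds to fs − 24 MHz = 6 MHz.
45.5 MHz mod fs = 15.5 MHz.
15.5 MHz > fs/2 = 15 MHz, folds to fs − 15.5 MHz = 14.5 MHz.
104.5 MHz mod fs = 14.5 MHz.
14.5 MHz ≤ fs/2 = 15 MHz, appears at 14.5 MHz.
47.5 MHz mod fs = 17.5 MHz.
17.5 MHz > fs/2 = 15 MHz, folds to fs − 17.5 MHz = 12.5 MHz.
45.5 MHz and 104.5 MHz both map to 14.5 MHz.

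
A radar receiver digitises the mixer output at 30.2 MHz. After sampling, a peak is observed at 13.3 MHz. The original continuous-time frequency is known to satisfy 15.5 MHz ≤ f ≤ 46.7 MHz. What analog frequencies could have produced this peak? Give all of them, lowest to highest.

Frequencies that alias to 13.3 MHz are k·fs ± 13.3 MHz for integer k ≥ 0.
k=0: 13.3 MHz.
k=1: 16.9 MHz, 43.5 MHz.
k=2: 47.1 MHz, 73.7 MHz.
Within [15.5 MHz, 46.7 MHz]: 16.9 MHz, 43.5 MHz.

16.9 MHz, 43.5 MHz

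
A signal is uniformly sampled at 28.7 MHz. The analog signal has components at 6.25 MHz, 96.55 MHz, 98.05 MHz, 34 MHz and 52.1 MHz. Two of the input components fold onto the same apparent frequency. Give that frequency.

fs/2 = 14.35 MHz.
6.25 MHz ≤ fs/2 = 14.35 MHz, passes unchanged.
96.55 MHz mod fs = 10.45 MHz.
10.45 MHz ≤ fs/2 = 14.35 MHz, appears at 10.45 MHz.
98.05 MHz mod fs = 11.95 MHz.
11.95 MHz ≤ fs/2 = 14.35 MHz, appears at 11.95 MHz.
34 MHz mod fs = 5.3 MHz.
5.3 MHz ≤ fs/2 = 14.35 MHz, appears at 5.3 MHz.
52.1 MHz mod fs = 23.4 MHz.
23.4 MHz > fs/2 = 14.35 MHz, folds to fs − 23.4 MHz = 5.3 MHz.
34 MHz and 52.1 MHz both map to 5.3 MHz.

5.3 MHz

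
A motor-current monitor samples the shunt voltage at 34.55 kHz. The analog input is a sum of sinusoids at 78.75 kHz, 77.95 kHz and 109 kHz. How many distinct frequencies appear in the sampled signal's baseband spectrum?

3

fs/2 = 17.275 kHz.
78.75 kHz mod fs = 9.65 kHz.
9.65 kHz ≤ fs/2 = 17.275 kHz, appears at 9.65 kHz.
77.95 kHz mod fs = 8.85 kHz.
8.85 kHz ≤ fs/2 = 17.275 kHz, appears at 8.85 kHz.
109 kHz mod fs = 5.35 kHz.
5.35 kHz ≤ fs/2 = 17.275 kHz, appears at 5.35 kHz.
Distinct values: {5.35 kHz, 8.85 kHz, 9.65 kHz} → 3.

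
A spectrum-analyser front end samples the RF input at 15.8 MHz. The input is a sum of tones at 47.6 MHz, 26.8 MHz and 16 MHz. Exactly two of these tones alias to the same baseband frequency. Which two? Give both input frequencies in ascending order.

16 MHz, 47.6 MHz

fs/2 = 7.9 MHz.
47.6 MHz mod fs = 0.2 MHz.
0.2 MHz ≤ fs/2 = 7.9 MHz, appears at 0.2 MHz.
26.8 MHz mod fs = 11 MHz.
11 MHz > fs/2 = 7.9 MHz, folds to fs − 11 MHz = 4.8 MHz.
16 MHz mod fs = 0.2 MHz.
0.2 MHz ≤ fs/2 = 7.9 MHz, appears at 0.2 MHz.
16 MHz and 47.6 MHz both map to 0.2 MHz.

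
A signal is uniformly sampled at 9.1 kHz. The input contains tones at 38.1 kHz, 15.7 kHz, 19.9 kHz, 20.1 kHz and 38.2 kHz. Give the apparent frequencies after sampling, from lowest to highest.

1.7 kHz, 1.8 kHz, 1.9 kHz, 2.5 kHz

fs/2 = 4.55 kHz.
38.1 kHz mod fs = 1.7 kHz.
1.7 kHz ≤ fs/2 = 4.55 kHz, appears at 1.7 kHz.
15.7 kHz mod fs = 6.6 kHz.
6.6 kHz > fs/2 = 4.55 kHz, folds to fs − 6.6 kHz = 2.5 kHz.
19.9 kHz mod fs = 1.7 kHz.
1.7 kHz ≤ fs/2 = 4.55 kHz, appears at 1.7 kHz.
20.1 kHz mod fs = 1.9 kHz.
1.9 kHz ≤ fs/2 = 4.55 kHz, appears at 1.9 kHz.
38.2 kHz mod fs = 1.8 kHz.
1.8 kHz ≤ fs/2 = 4.55 kHz, appears at 1.8 kHz.
Distinct values: {1.7 kHz, 1.8 kHz, 1.9 kHz, 2.5 kHz}.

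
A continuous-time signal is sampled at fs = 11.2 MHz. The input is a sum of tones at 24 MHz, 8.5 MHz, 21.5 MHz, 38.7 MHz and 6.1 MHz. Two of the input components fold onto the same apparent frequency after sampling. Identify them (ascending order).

fs/2 = 5.6 MHz.
24 MHz mod fs = 1.6 MHz.
1.6 MHz ≤ fs/2 = 5.6 MHz, appears at 1.6 MHz.
8.5 MHz > fs/2 = 5.6 MHz, folds to fs − 8.5 MHz = 2.7 MHz.
21.5 MHz mod fs = 10.3 MHz.
10.3 MHz > fs/2 = 5.6 MHz, folds to fs − 10.3 MHz = 0.9 MHz.
38.7 MHz mod fs = 5.1 MHz.
5.1 MHz ≤ fs/2 = 5.6 MHz, appears at 5.1 MHz.
6.1 MHz > fs/2 = 5.6 MHz, folds to fs − 6.1 MHz = 5.1 MHz.
6.1 MHz and 38.7 MHz both map to 5.1 MHz.

6.1 MHz, 38.7 MHz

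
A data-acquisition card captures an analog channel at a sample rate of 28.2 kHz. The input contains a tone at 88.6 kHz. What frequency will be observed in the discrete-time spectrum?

88.6 kHz mod fs = 4 kHz.
4 kHz ≤ fs/2 = 14.1 kHz, appears at 4 kHz.

4 kHz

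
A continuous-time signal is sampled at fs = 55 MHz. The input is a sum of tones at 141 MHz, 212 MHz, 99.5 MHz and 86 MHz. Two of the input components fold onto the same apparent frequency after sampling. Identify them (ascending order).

86 MHz, 141 MHz

fs/2 = 27.5 MHz.
141 MHz mod fs = 31 MHz.
31 MHz > fs/2 = 27.5 MHz, folds to fs − 31 MHz = 24 MHz.
212 MHz mod fs = 47 MHz.
47 MHz > fs/2 = 27.5 MHz, folds to fs − 47 MHz = 8 MHz.
99.5 MHz mod fs = 44.5 MHz.
44.5 MHz > fs/2 = 27.5 MHz, folds to fs − 44.5 MHz = 10.5 MHz.
86 MHz mod fs = 31 MHz.
31 MHz > fs/2 = 27.5 MHz, folds to fs − 31 MHz = 24 MHz.
86 MHz and 141 MHz both map to 24 MHz.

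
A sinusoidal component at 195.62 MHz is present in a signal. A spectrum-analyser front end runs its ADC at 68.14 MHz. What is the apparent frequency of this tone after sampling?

195.62 MHz mod fs = 59.34 MHz.
59.34 MHz > fs/2 = 34.07 MHz, folds to fs − 59.34 MHz = 8.8 MHz.

8.8 MHz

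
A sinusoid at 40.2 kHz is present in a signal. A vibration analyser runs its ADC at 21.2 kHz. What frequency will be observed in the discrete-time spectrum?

2.2 kHz

40.2 kHz mod fs = 19 kHz.
19 kHz > fs/2 = 10.6 kHz, folds to fs − 19 kHz = 2.2 kHz.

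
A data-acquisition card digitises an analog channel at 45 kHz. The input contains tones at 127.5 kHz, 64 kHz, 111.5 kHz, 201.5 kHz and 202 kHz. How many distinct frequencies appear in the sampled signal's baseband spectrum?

4

fs/2 = 22.5 kHz.
127.5 kHz mod fs = 37.5 kHz.
37.5 kHz > fs/2 = 22.5 kHz, folds to fs − 37.5 kHz = 7.5 kHz.
64 kHz mod fs = 19 kHz.
19 kHz ≤ fs/2 = 22.5 kHz, appears at 19 kHz.
111.5 kHz mod fs = 21.5 kHz.
21.5 kHz ≤ fs/2 = 22.5 kHz, appears at 21.5 kHz.
201.5 kHz mod fs = 21.5 kHz.
21.5 kHz ≤ fs/2 = 22.5 kHz, appears at 21.5 kHz.
202 kHz mod fs = 22 kHz.
22 kHz ≤ fs/2 = 22.5 kHz, appears at 22 kHz.
Distinct values: {7.5 kHz, 19 kHz, 21.5 kHz, 22 kHz} → 4.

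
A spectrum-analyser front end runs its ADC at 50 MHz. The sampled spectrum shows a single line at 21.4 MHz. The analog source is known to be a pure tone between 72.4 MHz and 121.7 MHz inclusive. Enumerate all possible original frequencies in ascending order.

78.6 MHz, 121.4 MHz

Frequencies that alias to 21.4 MHz are k·fs ± 21.4 MHz for integer k ≥ 0.
k=0: 21.4 MHz.
k=1: 28.6 MHz, 71.4 MHz.
k=2: 78.6 MHz, 121.4 MHz.
k=3: 128.6 MHz, 171.4 MHz.
Within [72.4 MHz, 121.7 MHz]: 78.6 MHz, 121.4 MHz.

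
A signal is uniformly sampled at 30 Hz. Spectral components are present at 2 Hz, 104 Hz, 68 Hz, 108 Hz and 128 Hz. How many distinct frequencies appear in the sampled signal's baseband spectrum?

4

fs/2 = 15 Hz.
2 Hz ≤ fs/2 = 15 Hz, passes unchanged.
104 Hz mod fs = 14 Hz.
14 Hz ≤ fs/2 = 15 Hz, appears at 14 Hz.
68 Hz mod fs = 8 Hz.
8 Hz ≤ fs/2 = 15 Hz, appears at 8 Hz.
108 Hz mod fs = 18 Hz.
18 Hz > fs/2 = 15 Hz, folds to fs − 18 Hz = 12 Hz.
128 Hz mod fs = 8 Hz.
8 Hz ≤ fs/2 = 15 Hz, appears at 8 Hz.
Distinct values: {2 Hz, 8 Hz, 12 Hz, 14 Hz} → 4.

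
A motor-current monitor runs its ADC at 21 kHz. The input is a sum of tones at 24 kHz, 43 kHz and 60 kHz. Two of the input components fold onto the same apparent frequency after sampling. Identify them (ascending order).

24 kHz, 60 kHz

fs/2 = 10.5 kHz.
24 kHz mod fs = 3 kHz.
3 kHz ≤ fs/2 = 10.5 kHz, appears at 3 kHz.
43 kHz mod fs = 1 kHz.
1 kHz ≤ fs/2 = 10.5 kHz, appears at 1 kHz.
60 kHz mod fs = 18 kHz.
18 kHz > fs/2 = 10.5 kHz, folds to fs − 18 kHz = 3 kHz.
24 kHz and 60 kHz both map to 3 kHz.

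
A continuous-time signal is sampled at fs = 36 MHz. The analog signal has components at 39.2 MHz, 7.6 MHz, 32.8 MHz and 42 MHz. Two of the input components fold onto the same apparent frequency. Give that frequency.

3.2 MHz

fs/2 = 18 MHz.
39.2 MHz mod fs = 3.2 MHz.
3.2 MHz ≤ fs/2 = 18 MHz, appears at 3.2 MHz.
7.6 MHz ≤ fs/2 = 18 MHz, passes unchanged.
32.8 MHz > fs/2 = 18 MHz, folds to fs − 32.8 MHz = 3.2 MHz.
42 MHz mod fs = 6 MHz.
6 MHz ≤ fs/2 = 18 MHz, appears at 6 MHz.
32.8 MHz and 39.2 MHz both map to 3.2 MHz.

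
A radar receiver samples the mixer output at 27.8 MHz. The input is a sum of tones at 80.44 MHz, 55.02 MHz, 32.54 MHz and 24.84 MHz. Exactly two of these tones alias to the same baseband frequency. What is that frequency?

fs/2 = 13.9 MHz.
80.44 MHz mod fs = 24.84 MHz.
24.84 MHz > fs/2 = 13.9 MHz, folds to fs − 24.84 MHz = 2.96 MHz.
55.02 MHz mod fs = 27.22 MHz.
27.22 MHz > fs/2 = 13.9 MHz, folds to fs − 27.22 MHz = 0.58 MHz.
32.54 MHz mod fs = 4.74 MHz.
4.74 MHz ≤ fs/2 = 13.9 MHz, appears at 4.74 MHz.
24.84 MHz > fs/2 = 13.9 MHz, folds to fs − 24.84 MHz = 2.96 MHz.
24.84 MHz and 80.44 MHz both map to 2.96 MHz.

2.96 MHz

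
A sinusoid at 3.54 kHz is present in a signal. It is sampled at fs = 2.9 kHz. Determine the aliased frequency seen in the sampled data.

0.64 kHz

3.54 kHz mod fs = 0.64 kHz.
0.64 kHz ≤ fs/2 = 1.45 kHz, appears at 0.64 kHz.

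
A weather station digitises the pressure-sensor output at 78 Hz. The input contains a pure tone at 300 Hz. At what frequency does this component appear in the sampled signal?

12 Hz

300 Hz mod fs = 66 Hz.
66 Hz > fs/2 = 39 Hz, folds to fs − 66 Hz = 12 Hz.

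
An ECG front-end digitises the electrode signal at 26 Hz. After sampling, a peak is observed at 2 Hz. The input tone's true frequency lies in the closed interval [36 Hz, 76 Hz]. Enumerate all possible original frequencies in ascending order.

50 Hz, 54 Hz, 76 Hz

Frequencies that alias to 2 Hz are k·fs ± 2 Hz for integer k ≥ 0.
k=0: 2 Hz.
k=1: 24 Hz, 28 Hz.
k=2: 50 Hz, 54 Hz.
k=3: 76 Hz, 80 Hz.
k=4: 102 Hz, 106 Hz.
Within [36 Hz, 76 Hz]: 50 Hz, 54 Hz, 76 Hz.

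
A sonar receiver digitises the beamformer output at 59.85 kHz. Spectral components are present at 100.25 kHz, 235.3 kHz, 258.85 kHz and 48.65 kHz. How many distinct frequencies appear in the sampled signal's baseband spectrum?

fs/2 = 29.925 kHz.
100.25 kHz mod fs = 40.4 kHz.
40.4 kHz > fs/2 = 29.925 kHz, folds to fs − 40.4 kHz = 19.45 kHz.
235.3 kHz mod fs = 55.75 kHz.
55.75 kHz > fs/2 = 29.925 kHz, folds to fs − 55.75 kHz = 4.1 kHz.
258.85 kHz mod fs = 19.45 kHz.
19.45 kHz ≤ fs/2 = 29.925 kHz, appears at 19.45 kHz.
48.65 kHz > fs/2 = 29.925 kHz, folds to fs − 48.65 kHz = 11.2 kHz.
Distinct values: {4.1 kHz, 11.2 kHz, 19.45 kHz} → 3.

3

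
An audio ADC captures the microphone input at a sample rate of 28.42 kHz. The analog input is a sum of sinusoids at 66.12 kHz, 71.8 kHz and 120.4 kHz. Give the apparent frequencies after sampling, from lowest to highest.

fs/2 = 14.21 kHz.
66.12 kHz mod fs = 9.28 kHz.
9.28 kHz ≤ fs/2 = 14.21 kHz, appears at 9.28 kHz.
71.8 kHz mod fs = 14.96 kHz.
14.96 kHz > fs/2 = 14.21 kHz, folds to fs − 14.96 kHz = 13.46 kHz.
120.4 kHz mod fs = 6.72 kHz.
6.72 kHz ≤ fs/2 = 14.21 kHz, appears at 6.72 kHz.
Distinct values: {6.72 kHz, 9.28 kHz, 13.46 kHz}.

6.72 kHz, 9.28 kHz, 13.46 kHz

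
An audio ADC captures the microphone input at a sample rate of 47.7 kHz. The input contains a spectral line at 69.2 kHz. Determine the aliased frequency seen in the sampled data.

69.2 kHz mod fs = 21.5 kHz.
21.5 kHz ≤ fs/2 = 23.85 kHz, appears at 21.5 kHz.

21.5 kHz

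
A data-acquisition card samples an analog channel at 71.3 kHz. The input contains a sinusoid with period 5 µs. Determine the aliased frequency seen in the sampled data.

13.9 kHz

T = 5 µs → f = 1/T = 200 kHz.
200 kHz mod fs = 57.4 kHz.
57.4 kHz > fs/2 = 35.65 kHz, folds to fs − 57.4 kHz = 13.9 kHz.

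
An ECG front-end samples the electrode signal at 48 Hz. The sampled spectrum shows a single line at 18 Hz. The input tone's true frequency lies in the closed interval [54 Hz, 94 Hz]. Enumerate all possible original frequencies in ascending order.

66 Hz, 78 Hz

Frequencies that alias to 18 Hz are k·fs ± 18 Hz for integer k ≥ 0.
k=0: 18 Hz.
k=1: 30 Hz, 66 Hz.
k=2: 78 Hz, 114 Hz.
k=3: 126 Hz, 162 Hz.
Within [54 Hz, 94 Hz]: 66 Hz, 78 Hz.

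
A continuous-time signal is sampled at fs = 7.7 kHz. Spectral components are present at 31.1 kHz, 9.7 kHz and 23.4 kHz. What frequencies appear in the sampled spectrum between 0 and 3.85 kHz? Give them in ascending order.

0.3 kHz, 2 kHz

fs/2 = 3.85 kHz.
31.1 kHz mod fs = 0.3 kHz.
0.3 kHz ≤ fs/2 = 3.85 kHz, appears at 0.3 kHz.
9.7 kHz mod fs = 2 kHz.
2 kHz ≤ fs/2 = 3.85 kHz, appears at 2 kHz.
23.4 kHz mod fs = 0.3 kHz.
0.3 kHz ≤ fs/2 = 3.85 kHz, appears at 0.3 kHz.
Distinct values: {0.3 kHz, 2 kHz}.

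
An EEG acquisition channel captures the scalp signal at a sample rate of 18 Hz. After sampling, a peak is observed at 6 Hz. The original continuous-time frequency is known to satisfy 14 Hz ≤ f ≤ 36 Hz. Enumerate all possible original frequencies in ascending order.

Frequencies that alias to 6 Hz are k·fs ± 6 Hz for integer k ≥ 0.
k=0: 6 Hz.
k=1: 12 Hz, 24 Hz.
k=2: 30 Hz, 42 Hz.
k=3: 48 Hz, 60 Hz.
Within [14 Hz, 36 Hz]: 24 Hz, 30 Hz.

24 Hz, 30 Hz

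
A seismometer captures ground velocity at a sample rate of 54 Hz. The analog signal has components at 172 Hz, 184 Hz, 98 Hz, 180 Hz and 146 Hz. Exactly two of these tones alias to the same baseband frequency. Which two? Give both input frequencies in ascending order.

fs/2 = 27 Hz.
172 Hz mod fs = 10 Hz.
10 Hz ≤ fs/2 = 27 Hz, appears at 10 Hz.
184 Hz mod fs = 22 Hz.
22 Hz ≤ fs/2 = 27 Hz, appears at 22 Hz.
98 Hz mod fs = 44 Hz.
44 Hz > fs/2 = 27 Hz, folds to fs − 44 Hz = 10 Hz.
180 Hz mod fs = 18 Hz.
18 Hz ≤ fs/2 = 27 Hz, appears at 18 Hz.
146 Hz mod fs = 38 Hz.
38 Hz > fs/2 = 27 Hz, folds to fs − 38 Hz = 16 Hz.
98 Hz and 172 Hz both map to 10 Hz.

98 Hz, 172 Hz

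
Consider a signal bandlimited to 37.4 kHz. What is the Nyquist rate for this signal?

74.8 kHz

Nyquist rate = 2 × 37.4 kHz = 74.8 kHz.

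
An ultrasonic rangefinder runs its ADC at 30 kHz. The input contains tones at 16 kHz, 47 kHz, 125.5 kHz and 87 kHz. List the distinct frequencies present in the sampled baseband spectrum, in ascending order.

3 kHz, 5.5 kHz, 13 kHz, 14 kHz

fs/2 = 15 kHz.
16 kHz > fs/2 = 15 kHz, folds to fs − 16 kHz = 14 kHz.
47 kHz mod fs = 17 kHz.
17 kHz > fs/2 = 15 kHz, folds to fs − 17 kHz = 13 kHz.
125.5 kHz mod fs = 5.5 kHz.
5.5 kHz ≤ fs/2 = 15 kHz, appears at 5.5 kHz.
87 kHz mod fs = 27 kHz.
27 kHz > fs/2 = 15 kHz, folds to fs − 27 kHz = 3 kHz.
Distinct values: {3 kHz, 5.5 kHz, 13 kHz, 14 kHz}.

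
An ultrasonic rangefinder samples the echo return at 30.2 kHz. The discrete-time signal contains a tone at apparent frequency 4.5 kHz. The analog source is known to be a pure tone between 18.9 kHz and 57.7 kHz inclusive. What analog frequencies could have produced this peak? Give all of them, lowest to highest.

Frequencies that alias to 4.5 kHz are k·fs ± 4.5 kHz for integer k ≥ 0.
k=0: 4.5 kHz.
k=1: 25.7 kHz, 34.7 kHz.
k=2: 55.9 kHz, 64.9 kHz.
k=3: 86.1 kHz, 95.1 kHz.
Within [18.9 kHz, 57.7 kHz]: 25.7 kHz, 34.7 kHz, 55.9 kHz.

25.7 kHz, 34.7 kHz, 55.9 kHz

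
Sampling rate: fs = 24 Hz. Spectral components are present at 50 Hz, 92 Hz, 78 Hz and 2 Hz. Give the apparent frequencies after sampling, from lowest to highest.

fs/2 = 12 Hz.
50 Hz mod fs = 2 Hz.
2 Hz ≤ fs/2 = 12 Hz, appears at 2 Hz.
92 Hz mod fs = 20 Hz.
20 Hz > fs/2 = 12 Hz, folds to fs − 20 Hz = 4 Hz.
78 Hz mod fs = 6 Hz.
6 Hz ≤ fs/2 = 12 Hz, appears at 6 Hz.
2 Hz ≤ fs/2 = 12 Hz, passes unchanged.
Distinct values: {2 Hz, 4 Hz, 6 Hz}.

2 Hz, 4 Hz, 6 Hz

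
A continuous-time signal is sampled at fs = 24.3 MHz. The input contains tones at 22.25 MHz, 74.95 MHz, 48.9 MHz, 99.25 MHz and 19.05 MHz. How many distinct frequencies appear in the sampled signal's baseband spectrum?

3

fs/2 = 12.15 MHz.
22.25 MHz > fs/2 = 12.15 MHz, folds to fs − 22.25 MHz = 2.05 MHz.
74.95 MHz mod fs = 2.05 MHz.
2.05 MHz ≤ fs/2 = 12.15 MHz, appears at 2.05 MHz.
48.9 MHz mod fs = 0.3 MHz.
0.3 MHz ≤ fs/2 = 12.15 MHz, appears at 0.3 MHz.
99.25 MHz mod fs = 2.05 MHz.
2.05 MHz ≤ fs/2 = 12.15 MHz, appears at 2.05 MHz.
19.05 MHz > fs/2 = 12.15 MHz, folds to fs − 19.05 MHz = 5.25 MHz.
Distinct values: {0.3 MHz, 2.05 MHz, 5.25 MHz} → 3.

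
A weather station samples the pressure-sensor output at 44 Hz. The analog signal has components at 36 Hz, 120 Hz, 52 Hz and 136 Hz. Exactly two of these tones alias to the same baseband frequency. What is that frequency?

fs/2 = 22 Hz.
36 Hz > fs/2 = 22 Hz, folds to fs − 36 Hz = 8 Hz.
120 Hz mod fs = 32 Hz.
32 Hz > fs/2 = 22 Hz, folds to fs − 32 Hz = 12 Hz.
52 Hz mod fs = 8 Hz.
8 Hz ≤ fs/2 = 22 Hz, appears at 8 Hz.
136 Hz mod fs = 4 Hz.
4 Hz ≤ fs/2 = 22 Hz, appears at 4 Hz.
36 Hz and 52 Hz both map to 8 Hz.

8 Hz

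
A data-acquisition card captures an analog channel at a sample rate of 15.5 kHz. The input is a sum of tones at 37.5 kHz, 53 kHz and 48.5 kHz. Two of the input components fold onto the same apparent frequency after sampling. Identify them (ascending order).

37.5 kHz, 53 kHz

fs/2 = 7.75 kHz.
37.5 kHz mod fs = 6.5 kHz.
6.5 kHz ≤ fs/2 = 7.75 kHz, appears at 6.5 kHz.
53 kHz mod fs = 6.5 kHz.
6.5 kHz ≤ fs/2 = 7.75 kHz, appears at 6.5 kHz.
48.5 kHz mod fs = 2 kHz.
2 kHz ≤ fs/2 = 7.75 kHz, appears at 2 kHz.
37.5 kHz and 53 kHz both map to 6.5 kHz.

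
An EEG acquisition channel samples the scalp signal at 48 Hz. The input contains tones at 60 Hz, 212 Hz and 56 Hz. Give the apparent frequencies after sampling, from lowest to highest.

fs/2 = 24 Hz.
60 Hz mod fs = 12 Hz.
12 Hz ≤ fs/2 = 24 Hz, appears at 12 Hz.
212 Hz mod fs = 20 Hz.
20 Hz ≤ fs/2 = 24 Hz, appears at 20 Hz.
56 Hz mod fs = 8 Hz.
8 Hz ≤ fs/2 = 24 Hz, appears at 8 Hz.
Distinct values: {8 Hz, 12 Hz, 20 Hz}.

8 Hz, 12 Hz, 20 Hz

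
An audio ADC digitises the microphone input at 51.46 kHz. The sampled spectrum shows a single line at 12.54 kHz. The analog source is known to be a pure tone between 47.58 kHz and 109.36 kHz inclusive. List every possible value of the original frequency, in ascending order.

Frequencies that alias to 12.54 kHz are k·fs ± 12.54 kHz for integer k ≥ 0.
k=0: 12.54 kHz.
k=1: 38.92 kHz, 64 kHz.
k=2: 90.38 kHz, 115.46 kHz.
k=3: 141.84 kHz, 166.92 kHz.
Within [47.58 kHz, 109.36 kHz]: 64 kHz, 90.38 kHz.

64 kHz, 90.38 kHz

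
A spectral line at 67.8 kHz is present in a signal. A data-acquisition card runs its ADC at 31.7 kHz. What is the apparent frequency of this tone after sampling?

67.8 kHz mod fs = 4.4 kHz.
4.4 kHz ≤ fs/2 = 15.85 kHz, appears at 4.4 kHz.

4.4 kHz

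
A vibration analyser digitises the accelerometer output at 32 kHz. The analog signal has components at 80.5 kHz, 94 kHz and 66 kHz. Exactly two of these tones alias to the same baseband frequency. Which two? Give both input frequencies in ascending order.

66 kHz, 94 kHz

fs/2 = 16 kHz.
80.5 kHz mod fs = 16.5 kHz.
16.5 kHz > fs/2 = 16 kHz, folds to fs − 16.5 kHz = 15.5 kHz.
94 kHz mod fs = 30 kHz.
30 kHz > fs/2 = 16 kHz, folds to fs − 30 kHz = 2 kHz.
66 kHz mod fs = 2 kHz.
2 kHz ≤ fs/2 = 16 kHz, appears at 2 kHz.
66 kHz and 94 kHz both map to 2 kHz.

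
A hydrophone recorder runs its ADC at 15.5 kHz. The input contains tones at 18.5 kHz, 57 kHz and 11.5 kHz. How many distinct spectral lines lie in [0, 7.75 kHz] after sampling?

fs/2 = 7.75 kHz.
18.5 kHz mod fs = 3 kHz.
3 kHz ≤ fs/2 = 7.75 kHz, appears at 3 kHz.
57 kHz mod fs = 10.5 kHz.
10.5 kHz > fs/2 = 7.75 kHz, folds to fs − 10.5 kHz = 5 kHz.
11.5 kHz > fs/2 = 7.75 kHz, folds to fs − 11.5 kHz = 4 kHz.
Distinct values: {3 kHz, 4 kHz, 5 kHz} → 3.

3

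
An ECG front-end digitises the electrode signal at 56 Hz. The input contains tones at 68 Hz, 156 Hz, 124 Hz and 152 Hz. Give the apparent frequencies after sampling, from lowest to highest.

fs/2 = 28 Hz.
68 Hz mod fs = 12 Hz.
12 Hz ≤ fs/2 = 28 Hz, appears at 12 Hz.
156 Hz mod fs = 44 Hz.
44 Hz > fs/2 = 28 Hz, folds to fs − 44 Hz = 12 Hz.
124 Hz mod fs = 12 Hz.
12 Hz ≤ fs/2 = 28 Hz, appears at 12 Hz.
152 Hz mod fs = 40 Hz.
40 Hz > fs/2 = 28 Hz, folds to fs − 40 Hz = 16 Hz.
Distinct values: {12 Hz, 16 Hz}.

12 Hz, 16 Hz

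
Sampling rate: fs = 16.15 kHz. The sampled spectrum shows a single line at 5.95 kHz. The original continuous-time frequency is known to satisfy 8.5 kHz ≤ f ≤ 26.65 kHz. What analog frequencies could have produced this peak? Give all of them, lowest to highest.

10.2 kHz, 22.1 kHz, 26.35 kHz

Frequencies that alias to 5.95 kHz are k·fs ± 5.95 kHz for integer k ≥ 0.
k=0: 5.95 kHz.
k=1: 10.2 kHz, 22.1 kHz.
k=2: 26.35 kHz, 38.25 kHz.
k=3: 42.5 kHz, 54.4 kHz.
Within [8.5 kHz, 26.65 kHz]: 10.2 kHz, 22.1 kHz, 26.35 kHz.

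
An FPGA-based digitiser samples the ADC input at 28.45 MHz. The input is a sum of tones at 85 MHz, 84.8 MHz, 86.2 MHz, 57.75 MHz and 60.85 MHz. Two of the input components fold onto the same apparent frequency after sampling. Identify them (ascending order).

fs/2 = 14.225 MHz.
85 MHz mod fs = 28.1 MHz.
28.1 MHz > fs/2 = 14.225 MHz, folds to fs − 28.1 MHz = 0.35 MHz.
84.8 MHz mod fs = 27.9 MHz.
27.9 MHz > fs/2 = 14.225 MHz, folds to fs − 27.9 MHz = 0.55 MHz.
86.2 MHz mod fs = 0.85 MHz.
0.85 MHz ≤ fs/2 = 14.225 MHz, appears at 0.85 MHz.
57.75 MHz mod fs = 0.85 MHz.
0.85 MHz ≤ fs/2 = 14.225 MHz, appears at 0.85 MHz.
60.85 MHz mod fs = 3.95 MHz.
3.95 MHz ≤ fs/2 = 14.225 MHz, appears at 3.95 MHz.
57.75 MHz and 86.2 MHz both map to 0.85 MHz.

57.75 MHz, 86.2 MHz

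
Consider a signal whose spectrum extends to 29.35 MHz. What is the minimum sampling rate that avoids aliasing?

58.7 MHz

Nyquist rate = 2 × 29.35 MHz = 58.7 MHz.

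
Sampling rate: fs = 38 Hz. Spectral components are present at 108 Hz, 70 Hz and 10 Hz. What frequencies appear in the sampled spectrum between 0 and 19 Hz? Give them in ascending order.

fs/2 = 19 Hz.
108 Hz mod fs = 32 Hz.
32 Hz > fs/2 = 19 Hz, folds to fs − 32 Hz = 6 Hz.
70 Hz mod fs = 32 Hz.
32 Hz > fs/2 = 19 Hz, folds to fs − 32 Hz = 6 Hz.
10 Hz ≤ fs/2 = 19 Hz, passes unchanged.
Distinct values: {6 Hz, 10 Hz}.

6 Hz, 10 Hz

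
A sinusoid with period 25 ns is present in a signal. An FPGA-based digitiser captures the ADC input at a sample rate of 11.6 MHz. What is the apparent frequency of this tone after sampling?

T = 25 ns → f = 1/T = 40 MHz.
40 MHz mod fs = 5.2 MHz.
5.2 MHz ≤ fs/2 = 5.8 MHz, appears at 5.2 MHz.

5.2 MHz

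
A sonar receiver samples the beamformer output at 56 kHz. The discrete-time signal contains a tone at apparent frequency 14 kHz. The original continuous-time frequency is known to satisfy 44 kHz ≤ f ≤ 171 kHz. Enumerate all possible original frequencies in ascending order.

Frequencies that alias to 14 kHz are k·fs ± 14 kHz for integer k ≥ 0.
k=0: 14 kHz.
k=1: 42 kHz, 70 kHz.
k=2: 98 kHz, 126 kHz.
k=3: 154 kHz, 182 kHz.
k=4: 210 kHz, 238 kHz.
Within [44 kHz, 171 kHz]: 70 kHz, 98 kHz, 126 kHz, 154 kHz.

70 kHz, 98 kHz, 126 kHz, 154 kHz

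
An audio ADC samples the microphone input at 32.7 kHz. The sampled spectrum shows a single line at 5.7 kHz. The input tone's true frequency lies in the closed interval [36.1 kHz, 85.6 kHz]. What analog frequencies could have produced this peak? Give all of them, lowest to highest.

Frequencies that alias to 5.7 kHz are k·fs ± 5.7 kHz for integer k ≥ 0.
k=0: 5.7 kHz.
k=1: 27 kHz, 38.4 kHz.
k=2: 59.7 kHz, 71.1 kHz.
k=3: 92.4 kHz, 103.8 kHz.
Within [36.1 kHz, 85.6 kHz]: 38.4 kHz, 59.7 kHz, 71.1 kHz.

38.4 kHz, 59.7 kHz, 71.1 kHz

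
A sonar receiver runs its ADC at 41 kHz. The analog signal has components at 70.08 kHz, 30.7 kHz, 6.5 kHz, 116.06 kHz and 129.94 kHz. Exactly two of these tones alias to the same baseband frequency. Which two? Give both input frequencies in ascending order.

fs/2 = 20.5 kHz.
70.08 kHz mod fs = 29.08 kHz.
29.08 kHz > fs/2 = 20.5 kHz, folds to fs − 29.08 kHz = 11.92 kHz.
30.7 kHz > fs/2 = 20.5 kHz, folds to fs − 30.7 kHz = 10.3 kHz.
6.5 kHz ≤ fs/2 = 20.5 kHz, passes unchanged.
116.06 kHz mod fs = 34.06 kHz.
34.06 kHz > fs/2 = 20.5 kHz, folds to fs − 34.06 kHz = 6.94 kHz.
129.94 kHz mod fs = 6.94 kHz.
6.94 kHz ≤ fs/2 = 20.5 kHz, appears at 6.94 kHz.
116.06 kHz and 129.94 kHz both map to 6.94 kHz.

116.06 kHz, 129.94 kHz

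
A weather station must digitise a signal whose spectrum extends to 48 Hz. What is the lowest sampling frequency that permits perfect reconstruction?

Nyquist rate = 2 × 48 Hz = 96 Hz.

96 Hz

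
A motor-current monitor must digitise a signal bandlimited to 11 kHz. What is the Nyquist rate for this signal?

Nyquist rate = 2 × 11 kHz = 22 kHz.

22 kHz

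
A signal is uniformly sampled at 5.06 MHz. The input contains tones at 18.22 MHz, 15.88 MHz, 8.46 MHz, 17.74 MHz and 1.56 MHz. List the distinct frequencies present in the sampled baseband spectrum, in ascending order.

fs/2 = 2.53 MHz.
18.22 MHz mod fs = 3.04 MHz.
3.04 MHz > fs/2 = 2.53 MHz, folds to fs − 3.04 MHz = 2.02 MHz.
15.88 MHz mod fs = 0.7 MHz.
0.7 MHz ≤ fs/2 = 2.53 MHz, appears at 0.7 MHz.
8.46 MHz mod fs = 3.4 MHz.
3.4 MHz > fs/2 = 2.53 MHz, folds to fs − 3.4 MHz = 1.66 MHz.
17.74 MHz mod fs = 2.56 MHz.
2.56 MHz > fs/2 = 2.53 MHz, folds to fs − 2.56 MHz = 2.5 MHz.
1.56 MHz ≤ fs/2 = 2.53 MHz, passes unchanged.
Distinct values: {0.7 MHz, 1.56 MHz, 1.66 MHz, 2.02 MHz, 2.5 MHz}.

0.7 MHz, 1.56 MHz, 1.66 MHz, 2.02 MHz, 2.5 MHz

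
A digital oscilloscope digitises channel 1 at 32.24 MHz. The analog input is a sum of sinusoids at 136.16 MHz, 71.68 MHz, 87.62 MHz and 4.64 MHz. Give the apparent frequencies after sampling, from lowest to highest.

4.64 MHz, 7.2 MHz, 9.1 MHz

fs/2 = 16.12 MHz.
136.16 MHz mod fs = 7.2 MHz.
7.2 MHz ≤ fs/2 = 16.12 MHz, appears at 7.2 MHz.
71.68 MHz mod fs = 7.2 MHz.
7.2 MHz ≤ fs/2 = 16.12 MHz, appears at 7.2 MHz.
87.62 MHz mod fs = 23.14 MHz.
23.14 MHz > fs/2 = 16.12 MHz, folds to fs − 23.14 MHz = 9.1 MHz.
4.64 MHz ≤ fs/2 = 16.12 MHz, passes unchanged.
Distinct values: {4.64 MHz, 7.2 MHz, 9.1 MHz}.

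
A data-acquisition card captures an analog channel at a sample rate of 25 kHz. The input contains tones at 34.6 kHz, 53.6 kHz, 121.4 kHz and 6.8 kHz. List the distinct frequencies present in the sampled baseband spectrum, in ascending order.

fs/2 = 12.5 kHz.
34.6 kHz mod fs = 9.6 kHz.
9.6 kHz ≤ fs/2 = 12.5 kHz, appears at 9.6 kHz.
53.6 kHz mod fs = 3.6 kHz.
3.6 kHz ≤ fs/2 = 12.5 kHz, appears at 3.6 kHz.
121.4 kHz mod fs = 21.4 kHz.
21.4 kHz > fs/2 = 12.5 kHz, folds to fs − 21.4 kHz = 3.6 kHz.
6.8 kHz ≤ fs/2 = 12.5 kHz, passes unchanged.
Distinct values: {3.6 kHz, 6.8 kHz, 9.6 kHz}.

3.6 kHz, 6.8 kHz, 9.6 kHz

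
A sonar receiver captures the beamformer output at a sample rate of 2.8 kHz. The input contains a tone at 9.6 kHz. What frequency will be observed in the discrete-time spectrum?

9.6 kHz mod fs = 1.2 kHz.
1.2 kHz ≤ fs/2 = 1.4 kHz, appears at 1.2 kHz.

1.2 kHz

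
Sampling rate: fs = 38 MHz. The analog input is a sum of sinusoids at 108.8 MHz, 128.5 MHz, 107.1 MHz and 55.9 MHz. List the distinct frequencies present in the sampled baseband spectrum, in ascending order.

5.2 MHz, 6.9 MHz, 14.5 MHz, 17.9 MHz

fs/2 = 19 MHz.
108.8 MHz mod fs = 32.8 MHz.
32.8 MHz > fs/2 = 19 MHz, folds to fs − 32.8 MHz = 5.2 MHz.
128.5 MHz mod fs = 14.5 MHz.
14.5 MHz ≤ fs/2 = 19 MHz, appears at 14.5 MHz.
107.1 MHz mod fs = 31.1 MHz.
31.1 MHz > fs/2 = 19 MHz, folds to fs − 31.1 MHz = 6.9 MHz.
55.9 MHz mod fs = 17.9 MHz.
17.9 MHz ≤ fs/2 = 19 MHz, appears at 17.9 MHz.
Distinct values: {5.2 MHz, 6.9 MHz, 14.5 MHz, 17.9 MHz}.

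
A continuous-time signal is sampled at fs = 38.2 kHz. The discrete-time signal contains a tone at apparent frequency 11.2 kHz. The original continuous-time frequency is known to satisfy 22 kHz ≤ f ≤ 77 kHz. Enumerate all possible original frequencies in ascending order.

Frequencies that alias to 11.2 kHz are k·fs ± 11.2 kHz for integer k ≥ 0.
k=0: 11.2 kHz.
k=1: 27 kHz, 49.4 kHz.
k=2: 65.2 kHz, 87.6 kHz.
k=3: 103.4 kHz, 125.8 kHz.
Within [22 kHz, 77 kHz]: 27 kHz, 49.4 kHz, 65.2 kHz.

27 kHz, 49.4 kHz, 65.2 kHz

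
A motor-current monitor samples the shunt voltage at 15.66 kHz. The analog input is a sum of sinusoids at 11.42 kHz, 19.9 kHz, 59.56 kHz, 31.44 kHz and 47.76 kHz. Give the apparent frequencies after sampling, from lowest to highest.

0.12 kHz, 0.78 kHz, 3.08 kHz, 4.24 kHz

fs/2 = 7.83 kHz.
11.42 kHz > fs/2 = 7.83 kHz, folds to fs − 11.42 kHz = 4.24 kHz.
19.9 kHz mod fs = 4.24 kHz.
4.24 kHz ≤ fs/2 = 7.83 kHz, appears at 4.24 kHz.
59.56 kHz mod fs = 12.58 kHz.
12.58 kHz > fs/2 = 7.83 kHz, folds to fs − 12.58 kHz = 3.08 kHz.
31.44 kHz mod fs = 0.12 kHz.
0.12 kHz ≤ fs/2 = 7.83 kHz, appears at 0.12 kHz.
47.76 kHz mod fs = 0.78 kHz.
0.78 kHz ≤ fs/2 = 7.83 kHz, appears at 0.78 kHz.
Distinct values: {0.12 kHz, 0.78 kHz, 3.08 kHz, 4.24 kHz}.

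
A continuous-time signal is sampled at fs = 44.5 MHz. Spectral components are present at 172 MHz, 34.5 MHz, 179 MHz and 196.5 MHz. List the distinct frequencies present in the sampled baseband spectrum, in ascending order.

fs/2 = 22.25 MHz.
172 MHz mod fs = 38.5 MHz.
38.5 MHz > fs/2 = 22.25 MHz, folds to fs − 38.5 MHz = 6 MHz.
34.5 MHz > fs/2 = 22.25 MHz, folds to fs − 34.5 MHz = 10 MHz.
179 MHz mod fs = 1 MHz.
1 MHz ≤ fs/2 = 22.25 MHz, appears at 1 MHz.
196.5 MHz mod fs = 18.5 MHz.
18.5 MHz ≤ fs/2 = 22.25 MHz, appears at 18.5 MHz.
Distinct values: {1 MHz, 6 MHz, 10 MHz, 18.5 MHz}.

1 MHz, 6 MHz, 10 MHz, 18.5 MHz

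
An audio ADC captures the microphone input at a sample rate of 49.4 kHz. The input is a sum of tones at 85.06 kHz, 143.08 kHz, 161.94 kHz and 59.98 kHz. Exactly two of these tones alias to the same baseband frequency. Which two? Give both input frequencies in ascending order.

85.06 kHz, 161.94 kHz

fs/2 = 24.7 kHz.
85.06 kHz mod fs = 35.66 kHz.
35.66 kHz > fs/2 = 24.7 kHz, folds to fs − 35.66 kHz = 13.74 kHz.
143.08 kHz mod fs = 44.28 kHz.
44.28 kHz > fs/2 = 24.7 kHz, folds to fs − 44.28 kHz = 5.12 kHz.
161.94 kHz mod fs = 13.74 kHz.
13.74 kHz ≤ fs/2 = 24.7 kHz, appears at 13.74 kHz.
59.98 kHz mod fs = 10.58 kHz.
10.58 kHz ≤ fs/2 = 24.7 kHz, appears at 10.58 kHz.
85.06 kHz and 161.94 kHz both map to 13.74 kHz.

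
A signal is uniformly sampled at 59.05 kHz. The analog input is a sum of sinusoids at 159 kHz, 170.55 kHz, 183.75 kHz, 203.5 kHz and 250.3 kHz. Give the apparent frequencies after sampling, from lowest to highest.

6.6 kHz, 14.1 kHz, 18.15 kHz, 26.35 kHz

fs/2 = 29.525 kHz.
159 kHz mod fs = 40.9 kHz.
40.9 kHz > fs/2 = 29.525 kHz, folds to fs − 40.9 kHz = 18.15 kHz.
170.55 kHz mod fs = 52.45 kHz.
52.45 kHz > fs/2 = 29.525 kHz, folds to fs − 52.45 kHz = 6.6 kHz.
183.75 kHz mod fs = 6.6 kHz.
6.6 kHz ≤ fs/2 = 29.525 kHz, appears at 6.6 kHz.
203.5 kHz mod fs = 26.35 kHz.
26.35 kHz ≤ fs/2 = 29.525 kHz, appears at 26.35 kHz.
250.3 kHz mod fs = 14.1 kHz.
14.1 kHz ≤ fs/2 = 29.525 kHz, appears at 14.1 kHz.
Distinct values: {6.6 kHz, 14.1 kHz, 18.15 kHz, 26.35 kHz}.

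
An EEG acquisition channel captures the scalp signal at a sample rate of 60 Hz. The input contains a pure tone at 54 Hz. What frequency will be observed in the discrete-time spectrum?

54 Hz > fs/2 = 30 Hz, folds to fs − 54 Hz = 6 Hz.

6 Hz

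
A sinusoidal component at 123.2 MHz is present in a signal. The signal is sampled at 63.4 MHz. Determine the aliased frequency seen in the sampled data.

3.6 MHz

123.2 MHz mod fs = 59.8 MHz.
59.8 MHz > fs/2 = 31.7 MHz, folds to fs − 59.8 MHz = 3.6 MHz.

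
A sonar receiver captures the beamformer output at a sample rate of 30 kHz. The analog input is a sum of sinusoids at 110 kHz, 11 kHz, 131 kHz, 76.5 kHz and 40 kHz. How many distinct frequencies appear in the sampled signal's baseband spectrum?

fs/2 = 15 kHz.
110 kHz mod fs = 20 kHz.
20 kHz > fs/2 = 15 kHz, folds to fs − 20 kHz = 10 kHz.
11 kHz ≤ fs/2 = 15 kHz, passes unchanged.
131 kHz mod fs = 11 kHz.
11 kHz ≤ fs/2 = 15 kHz, appears at 11 kHz.
76.5 kHz mod fs = 16.5 kHz.
16.5 kHz > fs/2 = 15 kHz, folds to fs − 16.5 kHz = 13.5 kHz.
40 kHz mod fs = 10 kHz.
10 kHz ≤ fs/2 = 15 kHz, appears at 10 kHz.
Distinct values: {10 kHz, 11 kHz, 13.5 kHz} → 3.

3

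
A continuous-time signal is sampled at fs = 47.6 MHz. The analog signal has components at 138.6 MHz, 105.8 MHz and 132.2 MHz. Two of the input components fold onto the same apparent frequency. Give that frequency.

10.6 MHz

fs/2 = 23.8 MHz.
138.6 MHz mod fs = 43.4 MHz.
43.4 MHz > fs/2 = 23.8 MHz, folds to fs − 43.4 MHz = 4.2 MHz.
105.8 MHz mod fs = 10.6 MHz.
10.6 MHz ≤ fs/2 = 23.8 MHz, appears at 10.6 MHz.
132.2 MHz mod fs = 37 MHz.
37 MHz > fs/2 = 23.8 MHz, folds to fs − 37 MHz = 10.6 MHz.
105.8 MHz and 132.2 MHz both map to 10.6 MHz.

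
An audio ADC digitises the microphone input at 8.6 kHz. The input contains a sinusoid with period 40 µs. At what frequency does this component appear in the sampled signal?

0.8 kHz

T = 40 µs → f = 1/T = 25 kHz.
25 kHz mod fs = 7.8 kHz.
7.8 kHz > fs/2 = 4.3 kHz, folds to fs − 7.8 kHz = 0.8 kHz.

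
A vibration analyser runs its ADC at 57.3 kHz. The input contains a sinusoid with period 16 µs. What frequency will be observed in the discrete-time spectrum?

T = 16 µs → f = 1/T = 62.5 kHz.
62.5 kHz mod fs = 5.2 kHz.
5.2 kHz ≤ fs/2 = 28.65 kHz, appears at 5.2 kHz.

5.2 kHz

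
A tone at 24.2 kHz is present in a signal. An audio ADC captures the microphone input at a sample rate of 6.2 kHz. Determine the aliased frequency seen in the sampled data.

0.6 kHz

24.2 kHz mod fs = 5.6 kHz.
5.6 kHz > fs/2 = 3.1 kHz, folds to fs − 5.6 kHz = 0.6 kHz.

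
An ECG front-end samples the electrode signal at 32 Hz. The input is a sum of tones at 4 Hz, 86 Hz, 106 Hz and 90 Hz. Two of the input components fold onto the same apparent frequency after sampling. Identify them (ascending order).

fs/2 = 16 Hz.
4 Hz ≤ fs/2 = 16 Hz, passes unchanged.
86 Hz mod fs = 22 Hz.
22 Hz > fs/2 = 16 Hz, folds to fs − 22 Hz = 10 Hz.
106 Hz mod fs = 10 Hz.
10 Hz ≤ fs/2 = 16 Hz, appears at 10 Hz.
90 Hz mod fs = 26 Hz.
26 Hz > fs/2 = 16 Hz, folds to fs − 26 Hz = 6 Hz.
86 Hz and 106 Hz both map to 10 Hz.

86 Hz, 106 Hz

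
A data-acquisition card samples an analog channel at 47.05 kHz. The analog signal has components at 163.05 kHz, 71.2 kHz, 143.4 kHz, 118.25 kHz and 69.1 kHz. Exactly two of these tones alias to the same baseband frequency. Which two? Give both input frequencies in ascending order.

71.2 kHz, 118.25 kHz

fs/2 = 23.525 kHz.
163.05 kHz mod fs = 21.9 kHz.
21.9 kHz ≤ fs/2 = 23.525 kHz, appears at 21.9 kHz.
71.2 kHz mod fs = 24.15 kHz.
24.15 kHz > fs/2 = 23.525 kHz, folds to fs − 24.15 kHz = 22.9 kHz.
143.4 kHz mod fs = 2.25 kHz.
2.25 kHz ≤ fs/2 = 23.525 kHz, appears at 2.25 kHz.
118.25 kHz mod fs = 24.15 kHz.
24.15 kHz > fs/2 = 23.525 kHz, folds to fs − 24.15 kHz = 22.9 kHz.
69.1 kHz mod fs = 22.05 kHz.
22.05 kHz ≤ fs/2 = 23.525 kHz, appears at 22.05 kHz.
71.2 kHz and 118.25 kHz both map to 22.9 kHz.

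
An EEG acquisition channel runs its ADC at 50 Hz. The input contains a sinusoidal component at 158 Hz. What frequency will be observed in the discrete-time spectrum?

8 Hz

158 Hz mod fs = 8 Hz.
8 Hz ≤ fs/2 = 25 Hz, appears at 8 Hz.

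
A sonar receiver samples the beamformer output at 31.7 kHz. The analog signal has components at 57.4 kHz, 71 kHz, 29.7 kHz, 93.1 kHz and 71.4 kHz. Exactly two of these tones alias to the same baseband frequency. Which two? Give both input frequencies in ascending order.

29.7 kHz, 93.1 kHz

fs/2 = 15.85 kHz.
57.4 kHz mod fs = 25.7 kHz.
25.7 kHz > fs/2 = 15.85 kHz, folds to fs − 25.7 kHz = 6 kHz.
71 kHz mod fs = 7.6 kHz.
7.6 kHz ≤ fs/2 = 15.85 kHz, appears at 7.6 kHz.
29.7 kHz > fs/2 = 15.85 kHz, folds to fs − 29.7 kHz = 2 kHz.
93.1 kHz mod fs = 29.7 kHz.
29.7 kHz > fs/2 = 15.85 kHz, folds to fs − 29.7 kHz = 2 kHz.
71.4 kHz mod fs = 8 kHz.
8 kHz ≤ fs/2 = 15.85 kHz, appears at 8 kHz.
29.7 kHz and 93.1 kHz both map to 2 kHz.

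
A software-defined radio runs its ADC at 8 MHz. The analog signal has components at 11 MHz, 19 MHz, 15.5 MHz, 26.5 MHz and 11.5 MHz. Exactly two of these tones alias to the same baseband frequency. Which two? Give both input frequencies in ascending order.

11 MHz, 19 MHz

fs/2 = 4 MHz.
11 MHz mod fs = 3 MHz.
3 MHz ≤ fs/2 = 4 MHz, appears at 3 MHz.
19 MHz mod fs = 3 MHz.
3 MHz ≤ fs/2 = 4 MHz, appears at 3 MHz.
15.5 MHz mod fs = 7.5 MHz.
7.5 MHz > fs/2 = 4 MHz, folds to fs − 7.5 MHz = 0.5 MHz.
26.5 MHz mod fs = 2.5 MHz.
2.5 MHz ≤ fs/2 = 4 MHz, appears at 2.5 MHz.
11.5 MHz mod fs = 3.5 MHz.
3.5 MHz ≤ fs/2 = 4 MHz, appears at 3.5 MHz.
11 MHz and 19 MHz both map to 3 MHz.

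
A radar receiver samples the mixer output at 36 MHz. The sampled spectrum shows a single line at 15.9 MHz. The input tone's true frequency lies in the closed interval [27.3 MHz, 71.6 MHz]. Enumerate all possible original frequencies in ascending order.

51.9 MHz, 56.1 MHz

Frequencies that alias to 15.9 MHz are k·fs ± 15.9 MHz for integer k ≥ 0.
k=0: 15.9 MHz.
k=1: 20.1 MHz, 51.9 MHz.
k=2: 56.1 MHz, 87.9 MHz.
k=3: 92.1 MHz, 123.9 MHz.
Within [27.3 MHz, 71.6 MHz]: 51.9 MHz, 56.1 MHz.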